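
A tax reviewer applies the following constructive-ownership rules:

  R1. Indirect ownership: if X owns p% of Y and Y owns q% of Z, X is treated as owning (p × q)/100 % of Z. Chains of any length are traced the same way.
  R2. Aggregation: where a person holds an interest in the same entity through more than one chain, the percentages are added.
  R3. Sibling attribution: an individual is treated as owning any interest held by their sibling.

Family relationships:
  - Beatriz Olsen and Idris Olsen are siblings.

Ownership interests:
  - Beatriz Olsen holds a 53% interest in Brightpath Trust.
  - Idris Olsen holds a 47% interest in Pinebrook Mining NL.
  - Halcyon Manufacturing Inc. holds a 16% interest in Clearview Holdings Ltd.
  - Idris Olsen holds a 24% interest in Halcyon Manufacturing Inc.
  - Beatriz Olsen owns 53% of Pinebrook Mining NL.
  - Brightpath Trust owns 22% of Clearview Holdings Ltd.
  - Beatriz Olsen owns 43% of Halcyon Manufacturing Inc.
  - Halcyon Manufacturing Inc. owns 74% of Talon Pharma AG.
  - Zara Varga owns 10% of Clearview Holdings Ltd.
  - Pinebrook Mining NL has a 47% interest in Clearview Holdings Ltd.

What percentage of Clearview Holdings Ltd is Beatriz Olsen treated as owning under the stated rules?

By sibling attribution (R3), Beatriz Olsen is treated as also owning Idris Olsen's interest in Halcyon Manufacturing Inc, giving 43% + 24% = 67%.
By sibling attribution (R3), Beatriz Olsen is treated as also owning Idris Olsen's interest in Pinebrook Mining NL, giving 53% + 47% = 100%.
Chain via Brightpath Trust (R1): 53% × 22% = 11.66% of Clearview Holdings Ltd.
Chain via Halcyon Manufacturing Inc. (R1): 67% × 16% = 10.72% of Clearview Holdings Ltd.
Chain via Pinebrook Mining NL (R1): 100% × 47% = 47% of Clearview Holdings Ltd.
Aggregating (R2): 11.66% + 10.72% + 47% = 69.38%.

69.38%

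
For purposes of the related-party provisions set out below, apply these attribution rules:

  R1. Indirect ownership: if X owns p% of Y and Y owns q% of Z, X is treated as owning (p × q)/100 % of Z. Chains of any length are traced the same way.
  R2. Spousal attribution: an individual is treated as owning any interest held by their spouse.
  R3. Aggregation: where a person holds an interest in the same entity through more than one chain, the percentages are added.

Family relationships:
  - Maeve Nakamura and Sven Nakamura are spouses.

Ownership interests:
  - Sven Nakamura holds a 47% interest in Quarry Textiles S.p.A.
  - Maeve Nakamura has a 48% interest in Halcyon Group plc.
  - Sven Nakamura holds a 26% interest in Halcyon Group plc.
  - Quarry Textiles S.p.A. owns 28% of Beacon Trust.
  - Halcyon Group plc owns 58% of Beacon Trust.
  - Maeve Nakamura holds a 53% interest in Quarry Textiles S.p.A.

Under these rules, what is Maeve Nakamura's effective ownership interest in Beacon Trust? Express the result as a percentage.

By spousal attribution (R2), Maeve Nakamura is treated as also owning Sven Nakamura's interest in Quarry Textiles S.p.A, giving 53% + 47% = 100%.
By spousal attribution (R2), Maeve Nakamura is treated as also owning Sven Nakamura's interest in Halcyon Group plc, giving 48% + 26% = 74%.
Chain via Quarry Textiles S.p.A. (R1): 100% × 28% = 28% of Beacon Trust.
Chain via Halcyon Group plc (R1): 74% × 58% = 42.92% of Beacon Trust.
Aggregating (R3): 28% + 42.92% = 70.92%.

70.92%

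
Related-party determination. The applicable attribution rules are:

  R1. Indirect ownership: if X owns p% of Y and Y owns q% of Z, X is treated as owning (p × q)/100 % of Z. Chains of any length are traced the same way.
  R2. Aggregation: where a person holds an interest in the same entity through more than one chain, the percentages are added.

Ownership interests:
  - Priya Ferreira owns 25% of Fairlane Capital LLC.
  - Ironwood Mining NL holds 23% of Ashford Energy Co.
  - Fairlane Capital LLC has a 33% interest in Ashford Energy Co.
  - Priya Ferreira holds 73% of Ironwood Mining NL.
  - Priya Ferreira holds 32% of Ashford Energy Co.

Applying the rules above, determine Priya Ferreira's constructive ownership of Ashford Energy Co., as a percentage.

Chain via Fairlane Capital LLC (R1): 25% × 33% = 8.25% of Ashford Energy Co.
Chain via Ironwood Mining NL (R1): 73% × 23% = 16.79% of Ashford Energy Co.
Direct interest in Ashford Energy Co: 32%.
Aggregating (R2): 8.25% + 16.79% + 32% = 57.04%.

57.04%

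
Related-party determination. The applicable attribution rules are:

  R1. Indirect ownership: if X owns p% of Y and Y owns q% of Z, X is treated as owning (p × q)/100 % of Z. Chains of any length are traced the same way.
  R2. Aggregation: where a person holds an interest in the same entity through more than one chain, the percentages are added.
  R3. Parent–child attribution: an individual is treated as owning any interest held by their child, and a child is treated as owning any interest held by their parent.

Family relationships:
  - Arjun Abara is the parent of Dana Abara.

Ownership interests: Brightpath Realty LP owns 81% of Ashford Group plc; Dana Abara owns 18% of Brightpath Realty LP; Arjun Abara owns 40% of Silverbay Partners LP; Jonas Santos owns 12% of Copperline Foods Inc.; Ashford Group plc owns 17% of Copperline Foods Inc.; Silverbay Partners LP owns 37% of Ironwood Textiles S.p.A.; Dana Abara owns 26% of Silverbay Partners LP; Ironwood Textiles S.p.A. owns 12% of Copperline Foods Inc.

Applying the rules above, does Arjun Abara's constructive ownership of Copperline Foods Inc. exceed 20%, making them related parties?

By parent–child attribution (R3), Arjun Abara is treated as also owning Dana Abara's interest in Silverbay Partners LP, giving 40% + 26% = 66%.
By parent–child attribution (R3), Arjun Abara is treated as owning Dana Abara's 18% interest in Brightpath Realty LP.
Chain via Silverbay Partners LP → Ironwood Textiles S.p.A. (R1): 66% × 37% × 12% = 2.9304% of Copperline Foods Inc.
Chain via Brightpath Realty LP → Ashford Group plc (R1): 18% × 81% × 17% = 2.4786% of Copperline Foods Inc.
Aggregating (R2): 2.9304% + 2.4786% = 5.409%.
5.409% does not exceed the 20% threshold, so Arjun is not a related party to Copperline Foods Inc.

No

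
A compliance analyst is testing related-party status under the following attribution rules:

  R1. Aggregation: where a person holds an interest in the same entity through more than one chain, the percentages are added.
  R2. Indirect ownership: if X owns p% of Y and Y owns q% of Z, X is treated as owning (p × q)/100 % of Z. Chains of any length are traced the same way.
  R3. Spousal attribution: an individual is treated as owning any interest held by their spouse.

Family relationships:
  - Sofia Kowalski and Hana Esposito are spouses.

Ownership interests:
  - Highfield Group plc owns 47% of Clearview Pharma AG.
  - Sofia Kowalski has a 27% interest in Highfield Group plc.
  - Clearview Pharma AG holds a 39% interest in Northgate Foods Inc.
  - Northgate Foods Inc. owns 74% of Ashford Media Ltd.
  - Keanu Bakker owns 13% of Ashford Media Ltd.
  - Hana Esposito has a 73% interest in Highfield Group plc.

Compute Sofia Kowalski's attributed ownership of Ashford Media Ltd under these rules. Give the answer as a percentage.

13.5642%

By spousal attribution (R3), Sofia Kowalski is treated as also owning Hana Esposito's interest in Highfield Group plc, giving 27% + 73% = 100%.
Chain via Highfield Group plc → Clearview Pharma AG → Northgate Foods Inc. (R2): 100% × 47% × 39% × 74% = 13.5642% of Ashford Media Ltd.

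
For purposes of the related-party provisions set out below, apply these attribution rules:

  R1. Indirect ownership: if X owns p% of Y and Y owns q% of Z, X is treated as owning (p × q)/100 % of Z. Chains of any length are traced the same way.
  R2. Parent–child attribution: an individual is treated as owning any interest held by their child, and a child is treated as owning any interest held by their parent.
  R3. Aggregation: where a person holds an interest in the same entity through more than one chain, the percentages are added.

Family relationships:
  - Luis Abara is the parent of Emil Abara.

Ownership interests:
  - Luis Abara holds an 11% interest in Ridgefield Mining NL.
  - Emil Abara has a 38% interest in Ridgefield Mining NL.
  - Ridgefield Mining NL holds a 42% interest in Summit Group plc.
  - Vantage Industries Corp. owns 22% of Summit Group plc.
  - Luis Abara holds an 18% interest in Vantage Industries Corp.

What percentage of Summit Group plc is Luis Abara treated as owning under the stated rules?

By parent–child attribution (R2), Luis Abara is treated as also owning Emil Abara's interest in Ridgefield Mining NL, giving 11% + 38% = 49%.
Chain via Vantage Industries Corp. (R1): 18% × 22% = 3.96% of Summit Group plc.
Chain via Ridgefield Mining NL (R1): 49% × 42% = 20.58% of Summit Group plc.
Aggregating (R3): 3.96% + 20.58% = 24.54%.

24.54%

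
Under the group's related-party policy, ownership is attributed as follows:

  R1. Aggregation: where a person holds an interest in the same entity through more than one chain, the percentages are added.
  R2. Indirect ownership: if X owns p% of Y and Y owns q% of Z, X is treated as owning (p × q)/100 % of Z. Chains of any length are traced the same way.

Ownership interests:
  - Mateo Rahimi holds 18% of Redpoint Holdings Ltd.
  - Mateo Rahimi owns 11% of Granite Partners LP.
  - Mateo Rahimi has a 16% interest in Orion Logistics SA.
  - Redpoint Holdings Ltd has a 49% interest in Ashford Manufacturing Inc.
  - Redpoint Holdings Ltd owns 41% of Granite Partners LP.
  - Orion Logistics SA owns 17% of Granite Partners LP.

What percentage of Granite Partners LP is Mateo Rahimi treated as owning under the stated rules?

Chain via Orion Logistics SA (R2): 16% × 17% = 2.72% of Granite Partners LP.
Chain via Redpoint Holdings Ltd (R2): 18% × 41% = 7.38% of Granite Partners LP.
Direct interest in Granite Partners LP: 11%.
Aggregating (R1): 2.72% + 7.38% + 11% = 21.1%.

21.1%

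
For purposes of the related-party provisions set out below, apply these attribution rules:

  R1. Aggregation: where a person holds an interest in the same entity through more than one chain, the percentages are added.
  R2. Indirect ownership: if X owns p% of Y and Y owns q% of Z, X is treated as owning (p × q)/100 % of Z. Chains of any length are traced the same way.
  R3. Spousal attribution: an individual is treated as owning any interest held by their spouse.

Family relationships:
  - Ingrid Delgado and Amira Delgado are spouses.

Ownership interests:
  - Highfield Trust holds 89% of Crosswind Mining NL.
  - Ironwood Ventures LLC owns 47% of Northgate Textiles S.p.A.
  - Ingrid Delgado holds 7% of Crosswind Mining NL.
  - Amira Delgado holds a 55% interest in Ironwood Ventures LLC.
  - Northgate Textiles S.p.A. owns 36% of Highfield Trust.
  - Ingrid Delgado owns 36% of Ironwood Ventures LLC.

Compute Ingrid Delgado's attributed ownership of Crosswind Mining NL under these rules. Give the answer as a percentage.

20.703508%

By spousal attribution (R3), Ingrid Delgado is treated as also owning Amira Delgado's interest in Ironwood Ventures LLC, giving 36% + 55% = 91%.
Chain via Ironwood Ventures LLC → Northgate Textiles S.p.A. → Highfield Trust (R2): 91% × 47% × 36% × 89% = 13.703508% of Crosswind Mining NL.
Direct interest in Crosswind Mining NL: 7%.
Aggregating (R1): 13.703508% + 7% = 20.703508%.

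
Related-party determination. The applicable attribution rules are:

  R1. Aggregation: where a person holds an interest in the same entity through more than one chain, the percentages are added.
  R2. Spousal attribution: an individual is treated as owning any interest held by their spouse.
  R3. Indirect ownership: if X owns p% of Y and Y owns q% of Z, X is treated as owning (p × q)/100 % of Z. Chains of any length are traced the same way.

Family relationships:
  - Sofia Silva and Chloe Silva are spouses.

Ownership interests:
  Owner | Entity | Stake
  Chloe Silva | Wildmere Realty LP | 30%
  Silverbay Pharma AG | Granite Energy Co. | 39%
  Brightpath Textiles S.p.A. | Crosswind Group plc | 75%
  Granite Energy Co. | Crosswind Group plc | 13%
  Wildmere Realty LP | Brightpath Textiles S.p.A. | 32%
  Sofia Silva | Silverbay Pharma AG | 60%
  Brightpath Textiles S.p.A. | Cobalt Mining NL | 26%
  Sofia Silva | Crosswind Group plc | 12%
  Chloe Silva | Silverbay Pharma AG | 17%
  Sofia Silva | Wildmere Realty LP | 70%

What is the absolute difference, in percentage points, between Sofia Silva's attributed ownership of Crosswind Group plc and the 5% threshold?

34.9039

By spousal attribution (R2), Sofia Silva is treated as also owning Chloe Silva's interest in Silverbay Pharma AG, giving 60% + 17% = 77%.
By spousal attribution (R2), Sofia Silva is treated as also owning Chloe Silva's interest in Wildmere Realty LP, giving 70% + 30% = 100%.
Chain via Silverbay Pharma AG → Granite Energy Co. (R3): 77% × 39% × 13% = 3.9039% of Crosswind Group plc.
Chain via Wildmere Realty LP → Brightpath Textiles S.p.A. (R3): 100% × 32% × 75% = 24% of Crosswind Group plc.
Direct interest in Crosswind Group plc: 12%.
Aggregating (R1): 3.9039% + 24% + 12% = 39.9039%.
39.9039% exceeds the 5% threshold by 34.9039 percentage points.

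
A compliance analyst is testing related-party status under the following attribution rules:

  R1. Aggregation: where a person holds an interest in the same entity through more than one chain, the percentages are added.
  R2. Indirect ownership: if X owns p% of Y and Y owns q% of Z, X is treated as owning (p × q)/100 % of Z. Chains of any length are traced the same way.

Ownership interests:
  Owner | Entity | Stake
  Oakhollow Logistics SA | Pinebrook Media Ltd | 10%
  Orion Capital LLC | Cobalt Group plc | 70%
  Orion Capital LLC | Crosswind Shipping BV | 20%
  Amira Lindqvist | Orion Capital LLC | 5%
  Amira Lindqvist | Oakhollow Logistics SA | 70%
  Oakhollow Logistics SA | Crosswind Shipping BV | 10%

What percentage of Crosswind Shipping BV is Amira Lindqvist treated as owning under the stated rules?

Chain via Orion Capital LLC (R2): 5% × 20% = 1% of Crosswind Shipping BV.
Chain via Oakhollow Logistics SA (R2): 70% × 10% = 7% of Crosswind Shipping BV.
Aggregating (R1): 1% + 7% = 8%.

8%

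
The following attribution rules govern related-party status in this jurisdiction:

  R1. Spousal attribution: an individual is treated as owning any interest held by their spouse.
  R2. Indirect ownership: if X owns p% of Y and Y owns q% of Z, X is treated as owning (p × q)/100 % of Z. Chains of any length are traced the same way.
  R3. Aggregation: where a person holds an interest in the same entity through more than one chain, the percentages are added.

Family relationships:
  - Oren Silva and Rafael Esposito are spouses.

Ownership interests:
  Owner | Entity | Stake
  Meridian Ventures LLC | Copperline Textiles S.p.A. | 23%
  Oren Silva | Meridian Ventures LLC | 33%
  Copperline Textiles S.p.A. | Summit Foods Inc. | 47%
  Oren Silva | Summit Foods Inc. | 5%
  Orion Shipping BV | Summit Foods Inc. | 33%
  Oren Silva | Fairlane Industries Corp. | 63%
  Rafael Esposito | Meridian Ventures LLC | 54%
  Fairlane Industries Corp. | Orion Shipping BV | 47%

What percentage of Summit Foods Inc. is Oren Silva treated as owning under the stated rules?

By spousal attribution (R1), Oren Silva is treated as also owning Rafael Esposito's interest in Meridian Ventures LLC, giving 33% + 54% = 87%.
Chain via Meridian Ventures LLC → Copperline Textiles S.p.A. (R2): 87% × 23% × 47% = 9.4047% of Summit Foods Inc.
Chain via Fairlane Industries Corp. → Orion Shipping BV (R2): 63% × 47% × 33% = 9.7713% of Summit Foods Inc.
Direct interest in Summit Foods Inc: 5%.
Aggregating (R3): 9.4047% + 9.7713% + 5% = 24.176%.

24.176%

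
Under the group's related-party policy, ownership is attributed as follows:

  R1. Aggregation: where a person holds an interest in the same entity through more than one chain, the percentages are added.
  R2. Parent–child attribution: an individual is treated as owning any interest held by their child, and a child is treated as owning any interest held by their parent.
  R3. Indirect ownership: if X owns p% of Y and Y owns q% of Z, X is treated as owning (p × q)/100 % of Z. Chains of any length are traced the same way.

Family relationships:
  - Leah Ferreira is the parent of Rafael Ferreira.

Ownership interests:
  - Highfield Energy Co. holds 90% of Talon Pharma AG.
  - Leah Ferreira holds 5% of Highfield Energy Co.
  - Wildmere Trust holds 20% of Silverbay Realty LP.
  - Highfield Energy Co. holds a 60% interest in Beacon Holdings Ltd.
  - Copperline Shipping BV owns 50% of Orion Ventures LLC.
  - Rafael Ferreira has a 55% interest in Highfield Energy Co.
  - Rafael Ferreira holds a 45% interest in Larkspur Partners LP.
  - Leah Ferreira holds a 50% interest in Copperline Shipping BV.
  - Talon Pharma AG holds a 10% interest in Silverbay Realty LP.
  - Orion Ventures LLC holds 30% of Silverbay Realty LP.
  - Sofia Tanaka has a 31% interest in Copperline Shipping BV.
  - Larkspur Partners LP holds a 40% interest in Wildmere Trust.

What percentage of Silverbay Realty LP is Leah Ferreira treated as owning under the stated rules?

By parent–child attribution (R2), Leah Ferreira is treated as also owning Rafael Ferreira's interest in Highfield Energy Co, giving 5% + 55% = 60%.
By parent–child attribution (R2), Leah Ferreira is treated as owning Rafael Ferreira's 45% interest in Larkspur Partners LP.
Chain via Copperline Shipping BV → Orion Ventures LLC (R3): 50% × 50% × 30% = 7.5% of Silverbay Realty LP.
Chain via Highfield Energy Co. → Talon Pharma AG (R3): 60% × 90% × 10% = 5.4% of Silverbay Realty LP.
Chain via Larkspur Partners LP → Wildmere Trust (R3): 45% × 40% × 20% = 3.6% of Silverbay Realty LP.
Aggregating (R1): 7.5% + 5.4% + 3.6% = 16.5%.

16.5%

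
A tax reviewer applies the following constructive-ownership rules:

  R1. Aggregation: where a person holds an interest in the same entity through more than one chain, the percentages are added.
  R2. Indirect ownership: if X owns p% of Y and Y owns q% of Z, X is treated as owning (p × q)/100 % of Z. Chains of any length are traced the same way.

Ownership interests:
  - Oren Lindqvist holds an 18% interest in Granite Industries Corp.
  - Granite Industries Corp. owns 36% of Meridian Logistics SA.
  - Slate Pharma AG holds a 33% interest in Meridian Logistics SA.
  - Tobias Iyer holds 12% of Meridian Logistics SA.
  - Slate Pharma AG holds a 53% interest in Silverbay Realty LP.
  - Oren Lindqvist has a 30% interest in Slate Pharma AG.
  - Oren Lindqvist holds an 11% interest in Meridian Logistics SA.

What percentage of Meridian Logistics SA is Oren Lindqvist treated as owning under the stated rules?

27.38%

Chain via Slate Pharma AG (R2): 30% × 33% = 9.9% of Meridian Logistics SA.
Chain via Granite Industries Corp. (R2): 18% × 36% = 6.48% of Meridian Logistics SA.
Direct interest in Meridian Logistics SA: 11%.
Aggregating (R1): 9.9% + 6.48% + 11% = 27.38%.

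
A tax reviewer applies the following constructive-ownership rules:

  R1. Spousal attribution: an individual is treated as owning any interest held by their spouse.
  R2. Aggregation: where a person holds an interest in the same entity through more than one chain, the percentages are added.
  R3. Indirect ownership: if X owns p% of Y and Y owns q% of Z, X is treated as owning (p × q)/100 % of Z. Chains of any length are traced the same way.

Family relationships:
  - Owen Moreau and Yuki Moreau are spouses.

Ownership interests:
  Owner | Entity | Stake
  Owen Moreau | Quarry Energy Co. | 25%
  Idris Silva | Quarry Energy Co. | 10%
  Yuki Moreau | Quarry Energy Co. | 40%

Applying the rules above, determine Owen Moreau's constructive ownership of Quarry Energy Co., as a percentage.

By spousal attribution (R1), Owen Moreau is treated as also owning Yuki Moreau's interest in Quarry Energy Co, giving 25% + 40% = 65%.
Direct interest in Quarry Energy Co: 65%.

65%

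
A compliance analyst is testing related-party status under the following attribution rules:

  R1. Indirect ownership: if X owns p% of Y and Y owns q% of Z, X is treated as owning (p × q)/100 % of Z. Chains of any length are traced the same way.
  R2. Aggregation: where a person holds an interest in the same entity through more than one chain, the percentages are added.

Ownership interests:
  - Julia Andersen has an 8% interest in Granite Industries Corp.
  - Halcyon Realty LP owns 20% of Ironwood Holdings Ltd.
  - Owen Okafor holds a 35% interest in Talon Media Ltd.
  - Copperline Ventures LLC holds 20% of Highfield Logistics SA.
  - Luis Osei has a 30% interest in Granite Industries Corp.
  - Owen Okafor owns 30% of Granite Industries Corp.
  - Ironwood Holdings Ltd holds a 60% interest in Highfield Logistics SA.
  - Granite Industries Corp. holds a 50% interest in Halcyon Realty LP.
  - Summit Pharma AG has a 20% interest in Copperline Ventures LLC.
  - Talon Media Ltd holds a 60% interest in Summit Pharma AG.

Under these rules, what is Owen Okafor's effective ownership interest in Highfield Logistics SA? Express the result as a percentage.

Chain via Talon Media Ltd → Summit Pharma AG → Copperline Ventures LLC (R1): 35% × 60% × 20% × 20% = 0.84% of Highfield Logistics SA.
Chain via Granite Industries Corp. → Halcyon Realty LP → Ironwood Holdings Ltd (R1): 30% × 50% × 20% × 60% = 1.8% of Highfield Logistics SA.
Aggregating (R2): 0.84% + 1.8% = 2.64%.

2.64%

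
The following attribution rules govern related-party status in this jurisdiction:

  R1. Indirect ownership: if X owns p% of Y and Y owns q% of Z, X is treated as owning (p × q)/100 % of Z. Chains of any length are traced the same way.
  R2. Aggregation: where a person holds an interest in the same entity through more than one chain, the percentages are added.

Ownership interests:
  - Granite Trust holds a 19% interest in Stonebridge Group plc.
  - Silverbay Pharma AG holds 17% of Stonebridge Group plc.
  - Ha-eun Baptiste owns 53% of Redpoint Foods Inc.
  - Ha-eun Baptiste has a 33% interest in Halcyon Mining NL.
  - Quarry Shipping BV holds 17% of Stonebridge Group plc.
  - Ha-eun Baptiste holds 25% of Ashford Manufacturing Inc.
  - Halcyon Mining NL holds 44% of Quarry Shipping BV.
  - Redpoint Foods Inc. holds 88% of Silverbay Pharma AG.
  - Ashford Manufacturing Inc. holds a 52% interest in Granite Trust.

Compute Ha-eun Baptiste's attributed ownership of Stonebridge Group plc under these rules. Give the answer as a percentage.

Chain via Ashford Manufacturing Inc. → Granite Trust (R1): 25% × 52% × 19% = 2.47% of Stonebridge Group plc.
Chain via Redpoint Foods Inc. → Silverbay Pharma AG (R1): 53% × 88% × 17% = 7.9288% of Stonebridge Group plc.
Chain via Halcyon Mining NL → Quarry Shipping BV (R1): 33% × 44% × 17% = 2.4684% of Stonebridge Group plc.
Aggregating (R2): 2.47% + 7.9288% + 2.4684% = 12.8672%.

12.8672%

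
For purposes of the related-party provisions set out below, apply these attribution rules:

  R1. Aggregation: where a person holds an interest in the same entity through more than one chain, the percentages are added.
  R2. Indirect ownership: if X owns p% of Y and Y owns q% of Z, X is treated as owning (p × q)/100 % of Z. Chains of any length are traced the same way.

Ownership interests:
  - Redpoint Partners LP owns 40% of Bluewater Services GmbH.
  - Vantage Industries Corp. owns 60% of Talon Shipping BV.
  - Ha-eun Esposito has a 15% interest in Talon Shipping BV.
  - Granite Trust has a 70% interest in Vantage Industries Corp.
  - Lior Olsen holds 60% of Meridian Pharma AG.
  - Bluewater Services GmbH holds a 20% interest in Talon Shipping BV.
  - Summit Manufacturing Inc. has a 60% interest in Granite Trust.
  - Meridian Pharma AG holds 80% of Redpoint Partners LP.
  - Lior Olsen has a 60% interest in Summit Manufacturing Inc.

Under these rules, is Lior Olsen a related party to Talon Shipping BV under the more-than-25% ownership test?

Chain via Meridian Pharma AG → Redpoint Partners LP → Bluewater Services GmbH (R2): 60% × 80% × 40% × 20% = 3.84% of Talon Shipping BV.
Chain via Summit Manufacturing Inc. → Granite Trust → Vantage Industries Corp. (R2): 60% × 60% × 70% × 60% = 15.12% of Talon Shipping BV.
Aggregating (R1): 3.84% + 15.12% = 18.96%.
18.96% does not exceed the 25% threshold, so Lior is not a related party to Talon Shipping BV.

No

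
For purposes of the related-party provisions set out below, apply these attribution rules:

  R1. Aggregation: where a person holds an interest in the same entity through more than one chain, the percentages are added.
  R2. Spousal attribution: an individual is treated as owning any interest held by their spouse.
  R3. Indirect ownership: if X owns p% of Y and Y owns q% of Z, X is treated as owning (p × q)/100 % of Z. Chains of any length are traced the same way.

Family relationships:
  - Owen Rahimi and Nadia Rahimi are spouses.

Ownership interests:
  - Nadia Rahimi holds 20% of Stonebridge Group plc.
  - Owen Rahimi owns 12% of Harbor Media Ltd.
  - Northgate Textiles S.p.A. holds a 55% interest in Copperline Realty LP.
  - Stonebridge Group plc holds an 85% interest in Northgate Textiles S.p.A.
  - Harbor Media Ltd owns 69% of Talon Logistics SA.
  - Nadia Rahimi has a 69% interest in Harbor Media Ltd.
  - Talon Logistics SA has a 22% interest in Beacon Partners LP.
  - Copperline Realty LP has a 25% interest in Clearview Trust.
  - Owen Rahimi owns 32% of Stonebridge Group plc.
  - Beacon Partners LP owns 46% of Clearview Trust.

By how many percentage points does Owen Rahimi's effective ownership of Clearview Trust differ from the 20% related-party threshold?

By spousal attribution (R2), Owen Rahimi is treated as also owning Nadia Rahimi's interest in Stonebridge Group plc, giving 32% + 20% = 52%.
By spousal attribution (R2), Owen Rahimi is treated as also owning Nadia Rahimi's interest in Harbor Media Ltd, giving 12% + 69% = 81%.
Chain via Stonebridge Group plc → Northgate Textiles S.p.A. → Copperline Realty LP (R3): 52% × 85% × 55% × 25% = 6.0775% of Clearview Trust.
Chain via Harbor Media Ltd → Talon Logistics SA → Beacon Partners LP (R3): 81% × 69% × 22% × 46% = 5.656068% of Clearview Trust.
Aggregating (R1): 6.0775% + 5.656068% = 11.733568%.
11.733568% falls short of the 20% threshold by 8.266432 percentage points.

8.266432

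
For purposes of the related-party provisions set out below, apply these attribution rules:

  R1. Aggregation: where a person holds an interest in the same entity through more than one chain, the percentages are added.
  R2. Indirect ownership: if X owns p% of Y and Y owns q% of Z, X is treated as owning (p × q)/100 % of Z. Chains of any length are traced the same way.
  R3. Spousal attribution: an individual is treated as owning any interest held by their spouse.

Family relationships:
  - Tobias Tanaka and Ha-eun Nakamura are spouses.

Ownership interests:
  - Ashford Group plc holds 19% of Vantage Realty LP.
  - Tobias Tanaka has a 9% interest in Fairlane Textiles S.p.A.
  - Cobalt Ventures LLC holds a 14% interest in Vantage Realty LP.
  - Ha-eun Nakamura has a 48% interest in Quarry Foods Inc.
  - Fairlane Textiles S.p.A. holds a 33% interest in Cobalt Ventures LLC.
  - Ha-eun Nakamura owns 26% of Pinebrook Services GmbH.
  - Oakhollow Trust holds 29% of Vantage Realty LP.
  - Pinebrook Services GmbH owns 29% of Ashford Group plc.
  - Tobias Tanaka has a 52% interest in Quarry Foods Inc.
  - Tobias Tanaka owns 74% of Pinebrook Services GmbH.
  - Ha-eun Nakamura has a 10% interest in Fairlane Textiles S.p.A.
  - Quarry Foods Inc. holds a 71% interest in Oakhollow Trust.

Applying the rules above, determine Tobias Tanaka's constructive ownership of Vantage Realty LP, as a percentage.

By spousal attribution (R3), Tobias Tanaka is treated as also owning Ha-eun Nakamura's interest in Pinebrook Services GmbH, giving 74% + 26% = 100%.
By spousal attribution (R3), Tobias Tanaka is treated as also owning Ha-eun Nakamura's interest in Quarry Foods Inc, giving 52% + 48% = 100%.
By spousal attribution (R3), Tobias Tanaka is treated as also owning Ha-eun Nakamura's interest in Fairlane Textiles S.p.A, giving 9% + 10% = 19%.
Chain via Pinebrook Services GmbH → Ashford Group plc (R2): 100% × 29% × 19% = 5.51% of Vantage Realty LP.
Chain via Quarry Foods Inc. → Oakhollow Trust (R2): 100% × 71% × 29% = 20.59% of Vantage Realty LP.
Chain via Fairlane Textiles S.p.A. → Cobalt Ventures LLC (R2): 19% × 33% × 14% = 0.8778% of Vantage Realty LP.
Aggregating (R1): 5.51% + 20.59% + 0.8778% = 26.9778%.

26.9778%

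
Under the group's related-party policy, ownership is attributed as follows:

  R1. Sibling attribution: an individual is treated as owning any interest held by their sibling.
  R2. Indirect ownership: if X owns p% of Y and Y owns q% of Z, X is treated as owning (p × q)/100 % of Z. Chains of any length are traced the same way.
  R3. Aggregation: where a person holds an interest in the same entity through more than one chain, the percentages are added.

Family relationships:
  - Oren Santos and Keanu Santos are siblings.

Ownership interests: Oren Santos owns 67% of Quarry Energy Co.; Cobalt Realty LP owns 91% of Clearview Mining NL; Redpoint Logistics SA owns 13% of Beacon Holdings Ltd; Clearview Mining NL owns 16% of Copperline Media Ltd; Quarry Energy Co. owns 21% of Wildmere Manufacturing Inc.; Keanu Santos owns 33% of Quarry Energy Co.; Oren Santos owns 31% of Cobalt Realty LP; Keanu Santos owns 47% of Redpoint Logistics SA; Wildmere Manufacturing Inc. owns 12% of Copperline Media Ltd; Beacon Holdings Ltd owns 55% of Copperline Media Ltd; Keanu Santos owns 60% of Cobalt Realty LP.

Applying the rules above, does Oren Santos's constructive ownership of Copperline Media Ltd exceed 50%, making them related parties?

By sibling attribution (R1), Oren Santos is treated as also owning Keanu Santos's interest in Cobalt Realty LP, giving 31% + 60% = 91%.
By sibling attribution (R1), Oren Santos is treated as also owning Keanu Santos's interest in Quarry Energy Co, giving 67% + 33% = 100%.
By sibling attribution (R1), Oren Santos is treated as owning Keanu Santos's 47% interest in Redpoint Logistics SA.
Chain via Cobalt Realty LP → Clearview Mining NL (R2): 91% × 91% × 16% = 13.2496% of Copperline Media Ltd.
Chain via Quarry Energy Co. → Wildmere Manufacturing Inc. (R2): 100% × 21% × 12% = 2.52% of Copperline Media Ltd.
Chain via Redpoint Logistics SA → Beacon Holdings Ltd (R2): 47% × 13% × 55% = 3.3605% of Copperline Media Ltd.
Aggregating (R3): 13.2496% + 2.52% + 3.3605% = 19.1301%.
19.1301% does not exceed the 50% threshold, so Oren is not a related party to Copperline Media Ltd.

No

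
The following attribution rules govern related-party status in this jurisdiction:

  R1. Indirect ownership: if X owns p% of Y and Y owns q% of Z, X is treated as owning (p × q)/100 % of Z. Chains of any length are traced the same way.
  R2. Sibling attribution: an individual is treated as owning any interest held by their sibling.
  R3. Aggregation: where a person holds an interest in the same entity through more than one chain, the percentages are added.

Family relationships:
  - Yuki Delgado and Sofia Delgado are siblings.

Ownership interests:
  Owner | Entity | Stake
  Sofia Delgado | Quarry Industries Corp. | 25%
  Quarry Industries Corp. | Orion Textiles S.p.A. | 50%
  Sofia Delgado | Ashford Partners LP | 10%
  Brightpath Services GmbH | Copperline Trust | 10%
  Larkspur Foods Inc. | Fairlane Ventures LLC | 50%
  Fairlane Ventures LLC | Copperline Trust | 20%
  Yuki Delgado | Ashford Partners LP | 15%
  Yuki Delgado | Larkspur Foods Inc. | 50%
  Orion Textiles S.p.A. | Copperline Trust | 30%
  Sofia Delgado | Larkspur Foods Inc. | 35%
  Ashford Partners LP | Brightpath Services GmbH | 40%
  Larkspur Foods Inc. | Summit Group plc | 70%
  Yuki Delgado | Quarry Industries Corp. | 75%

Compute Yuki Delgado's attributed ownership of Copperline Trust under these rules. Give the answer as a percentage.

24.5%

By sibling attribution (R2), Yuki Delgado is treated as also owning Sofia Delgado's interest in Quarry Industries Corp, giving 75% + 25% = 100%.
By sibling attribution (R2), Yuki Delgado is treated as also owning Sofia Delgado's interest in Ashford Partners LP, giving 15% + 10% = 25%.
By sibling attribution (R2), Yuki Delgado is treated as also owning Sofia Delgado's interest in Larkspur Foods Inc, giving 50% + 35% = 85%.
Chain via Quarry Industries Corp. → Orion Textiles S.p.A. (R1): 100% × 50% × 30% = 15% of Copperline Trust.
Chain via Ashford Partners LP → Brightpath Services GmbH (R1): 25% × 40% × 10% = 1% of Copperline Trust.
Chain via Larkspur Foods Inc. → Fairlane Ventures LLC (R1): 85% × 50% × 20% = 8.5% of Copperline Trust.
Aggregating (R3): 15% + 1% + 8.5% = 24.5%.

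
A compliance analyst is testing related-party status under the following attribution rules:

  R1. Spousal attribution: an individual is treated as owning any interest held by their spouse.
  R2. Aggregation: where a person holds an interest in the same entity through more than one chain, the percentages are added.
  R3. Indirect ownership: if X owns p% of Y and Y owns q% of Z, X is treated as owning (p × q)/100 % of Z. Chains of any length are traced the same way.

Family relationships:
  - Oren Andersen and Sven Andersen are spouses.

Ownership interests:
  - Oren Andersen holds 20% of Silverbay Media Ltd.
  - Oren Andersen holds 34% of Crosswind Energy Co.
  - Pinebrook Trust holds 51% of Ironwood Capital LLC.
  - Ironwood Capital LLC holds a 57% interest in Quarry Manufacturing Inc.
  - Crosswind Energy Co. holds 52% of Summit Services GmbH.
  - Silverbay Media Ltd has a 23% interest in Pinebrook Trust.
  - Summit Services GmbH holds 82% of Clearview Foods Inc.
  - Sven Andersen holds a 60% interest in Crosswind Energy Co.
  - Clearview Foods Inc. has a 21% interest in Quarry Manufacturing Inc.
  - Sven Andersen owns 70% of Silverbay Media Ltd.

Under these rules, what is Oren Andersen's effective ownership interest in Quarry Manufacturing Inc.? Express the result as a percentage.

By spousal attribution (R1), Oren Andersen is treated as also owning Sven Andersen's interest in Silverbay Media Ltd, giving 20% + 70% = 90%.
By spousal attribution (R1), Oren Andersen is treated as also owning Sven Andersen's interest in Crosswind Energy Co, giving 34% + 60% = 94%.
Chain via Silverbay Media Ltd → Pinebrook Trust → Ironwood Capital LLC (R3): 90% × 23% × 51% × 57% = 6.01749% of Quarry Manufacturing Inc.
Chain via Crosswind Energy Co. → Summit Services GmbH → Clearview Foods Inc. (R3): 94% × 52% × 82% × 21% = 8.417136% of Quarry Manufacturing Inc.
Aggregating (R2): 6.01749% + 8.417136% = 14.434626%.

14.434626%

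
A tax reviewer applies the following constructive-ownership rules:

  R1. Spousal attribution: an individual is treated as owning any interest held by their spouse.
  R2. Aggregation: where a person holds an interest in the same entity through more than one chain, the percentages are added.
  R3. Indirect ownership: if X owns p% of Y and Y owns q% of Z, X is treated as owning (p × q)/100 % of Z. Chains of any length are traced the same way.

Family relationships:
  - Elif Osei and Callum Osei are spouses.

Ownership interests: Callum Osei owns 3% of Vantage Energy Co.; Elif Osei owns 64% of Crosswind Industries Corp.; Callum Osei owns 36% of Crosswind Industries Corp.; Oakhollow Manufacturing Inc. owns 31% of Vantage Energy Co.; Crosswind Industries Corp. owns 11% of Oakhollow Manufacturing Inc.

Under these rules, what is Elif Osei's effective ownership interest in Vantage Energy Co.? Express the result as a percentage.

By spousal attribution (R1), Elif Osei is treated as also owning Callum Osei's interest in Crosswind Industries Corp, giving 64% + 36% = 100%.
By spousal attribution (R1), Elif Osei is treated as owning Callum Osei's 3% interest in Vantage Energy Co.
Chain via Crosswind Industries Corp. → Oakhollow Manufacturing Inc. (R3): 100% × 11% × 31% = 3.41% of Vantage Energy Co.
Direct interest in Vantage Energy Co: 3%.
Aggregating (R2): 3.41% + 3% = 6.41%.

6.41%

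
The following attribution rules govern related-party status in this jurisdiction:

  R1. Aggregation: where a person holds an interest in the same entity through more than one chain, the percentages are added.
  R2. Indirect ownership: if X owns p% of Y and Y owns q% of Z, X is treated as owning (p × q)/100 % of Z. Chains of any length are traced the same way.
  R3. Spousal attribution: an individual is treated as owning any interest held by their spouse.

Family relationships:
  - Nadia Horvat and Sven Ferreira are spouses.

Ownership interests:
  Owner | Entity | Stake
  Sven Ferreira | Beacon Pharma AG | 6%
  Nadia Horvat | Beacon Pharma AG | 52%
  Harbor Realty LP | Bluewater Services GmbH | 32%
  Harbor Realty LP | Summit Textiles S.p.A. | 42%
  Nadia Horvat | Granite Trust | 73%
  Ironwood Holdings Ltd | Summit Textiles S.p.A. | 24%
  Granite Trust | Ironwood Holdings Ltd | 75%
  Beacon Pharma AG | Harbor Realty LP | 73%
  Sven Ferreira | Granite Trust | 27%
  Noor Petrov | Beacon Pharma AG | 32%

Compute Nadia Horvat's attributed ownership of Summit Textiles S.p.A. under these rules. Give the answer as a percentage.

By spousal attribution (R3), Nadia Horvat is treated as also owning Sven Ferreira's interest in Beacon Pharma AG, giving 52% + 6% = 58%.
By spousal attribution (R3), Nadia Horvat is treated as also owning Sven Ferreira's interest in Granite Trust, giving 73% + 27% = 100%.
Chain via Beacon Pharma AG → Harbor Realty LP (R2): 58% × 73% × 42% = 17.7828% of Summit Textiles S.p.A.
Chain via Granite Trust → Ironwood Holdings Ltd (R2): 100% × 75% × 24% = 18% of Summit Textiles S.p.A.
Aggregating (R1): 17.7828% + 18% = 35.7828%.

35.7828%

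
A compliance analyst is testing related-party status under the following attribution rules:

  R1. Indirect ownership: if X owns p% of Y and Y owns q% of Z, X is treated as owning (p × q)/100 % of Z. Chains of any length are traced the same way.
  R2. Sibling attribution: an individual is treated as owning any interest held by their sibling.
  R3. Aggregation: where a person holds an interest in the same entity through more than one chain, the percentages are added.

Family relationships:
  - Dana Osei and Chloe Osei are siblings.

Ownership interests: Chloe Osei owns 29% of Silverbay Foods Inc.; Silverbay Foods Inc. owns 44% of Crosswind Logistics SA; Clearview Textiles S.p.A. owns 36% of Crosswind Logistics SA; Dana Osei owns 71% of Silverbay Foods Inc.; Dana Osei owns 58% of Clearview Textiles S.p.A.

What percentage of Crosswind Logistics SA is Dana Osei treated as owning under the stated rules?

64.88%

By sibling attribution (R2), Dana Osei is treated as also owning Chloe Osei's interest in Silverbay Foods Inc, giving 71% + 29% = 100%.
Chain via Clearview Textiles S.p.A. (R1): 58% × 36% = 20.88% of Crosswind Logistics SA.
Chain via Silverbay Foods Inc. (R1): 100% × 44% = 44% of Crosswind Logistics SA.
Aggregating (R3): 20.88% + 44% = 64.88%.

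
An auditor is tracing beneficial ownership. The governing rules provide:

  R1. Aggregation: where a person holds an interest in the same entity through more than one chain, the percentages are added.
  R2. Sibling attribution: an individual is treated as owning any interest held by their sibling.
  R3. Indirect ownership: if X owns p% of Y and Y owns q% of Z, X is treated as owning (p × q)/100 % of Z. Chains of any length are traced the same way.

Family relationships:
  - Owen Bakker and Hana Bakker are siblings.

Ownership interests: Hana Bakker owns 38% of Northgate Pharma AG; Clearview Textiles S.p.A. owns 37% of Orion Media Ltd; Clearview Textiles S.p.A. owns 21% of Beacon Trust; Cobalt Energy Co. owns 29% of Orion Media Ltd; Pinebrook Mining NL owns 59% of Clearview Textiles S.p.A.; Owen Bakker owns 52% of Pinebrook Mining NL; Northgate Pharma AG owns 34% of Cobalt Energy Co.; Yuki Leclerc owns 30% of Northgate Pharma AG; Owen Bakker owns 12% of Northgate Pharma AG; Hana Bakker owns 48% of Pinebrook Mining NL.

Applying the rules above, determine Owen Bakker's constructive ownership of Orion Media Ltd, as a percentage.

26.76%

By sibling attribution (R2), Owen Bakker is treated as also owning Hana Bakker's interest in Pinebrook Mining NL, giving 52% + 48% = 100%.
By sibling attribution (R2), Owen Bakker is treated as also owning Hana Bakker's interest in Northgate Pharma AG, giving 12% + 38% = 50%.
Chain via Pinebrook Mining NL → Clearview Textiles S.p.A. (R3): 100% × 59% × 37% = 21.83% of Orion Media Ltd.
Chain via Northgate Pharma AG → Cobalt Energy Co. (R3): 50% × 34% × 29% = 4.93% of Orion Media Ltd.
Aggregating (R1): 21.83% + 4.93% = 26.76%.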